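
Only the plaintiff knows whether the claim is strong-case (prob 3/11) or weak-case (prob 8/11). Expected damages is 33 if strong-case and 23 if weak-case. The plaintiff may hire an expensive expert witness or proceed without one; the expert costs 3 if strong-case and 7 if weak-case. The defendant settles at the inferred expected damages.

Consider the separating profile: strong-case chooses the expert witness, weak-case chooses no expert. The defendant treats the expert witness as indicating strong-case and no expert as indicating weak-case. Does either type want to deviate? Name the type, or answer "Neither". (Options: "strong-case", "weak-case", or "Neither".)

The expert witness pays 33; no expert pays 23.
strong-case: assigned the expert witness, nets 33 − 3 = 30; deviating to no expert nets 23.
weak-case: assigned no expert, nets 23; deviating to the expert witness nets 33 − 7 = 26.
The weak-case type gains 3 by deviating.

weak-case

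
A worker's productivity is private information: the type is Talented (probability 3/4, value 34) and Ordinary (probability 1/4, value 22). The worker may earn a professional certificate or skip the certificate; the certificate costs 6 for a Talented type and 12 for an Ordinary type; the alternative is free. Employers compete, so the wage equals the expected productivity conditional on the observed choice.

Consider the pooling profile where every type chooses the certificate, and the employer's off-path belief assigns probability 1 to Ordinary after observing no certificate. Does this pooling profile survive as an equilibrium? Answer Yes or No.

No

On path, the employer holds the prior and pays 3/4·34 + 1/4·22 = 31. Off path (no certificate), believing Ordinary, it pays 22.
Talented: the certificate nets 31 − 6 = 25; no certificate nets 22. Talented stays.
Ordinary: the certificate nets 31 − 12 = 19; no certificate nets 22. Ordinary would deviate.
A type deviates, so pooling fails.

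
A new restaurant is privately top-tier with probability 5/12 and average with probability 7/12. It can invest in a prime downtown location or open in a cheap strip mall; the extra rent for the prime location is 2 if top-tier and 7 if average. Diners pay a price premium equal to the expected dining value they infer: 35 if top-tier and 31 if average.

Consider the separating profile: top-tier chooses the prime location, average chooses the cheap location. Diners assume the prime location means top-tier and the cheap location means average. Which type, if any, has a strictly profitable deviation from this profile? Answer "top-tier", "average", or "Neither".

Neither

The prime location pays 35; the cheap location pays 31.
top-tier: assigned the prime location, nets 35 − 2 = 33; deviating to the cheap location nets 31.
average: assigned the cheap location, nets 31; deviating to the prime location nets 35 − 7 = 28.
Both types strictly prefer their assigned action; no profitable deviation.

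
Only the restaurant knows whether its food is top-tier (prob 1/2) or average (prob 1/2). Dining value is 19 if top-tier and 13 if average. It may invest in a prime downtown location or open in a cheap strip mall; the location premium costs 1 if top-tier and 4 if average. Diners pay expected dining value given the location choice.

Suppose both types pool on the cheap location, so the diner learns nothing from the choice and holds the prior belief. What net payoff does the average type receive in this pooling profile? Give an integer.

16

Pooled price premium = 1/2·19 + 1/2·13 = 16.
average pays no cost for the cheap location, so net payoff = 16.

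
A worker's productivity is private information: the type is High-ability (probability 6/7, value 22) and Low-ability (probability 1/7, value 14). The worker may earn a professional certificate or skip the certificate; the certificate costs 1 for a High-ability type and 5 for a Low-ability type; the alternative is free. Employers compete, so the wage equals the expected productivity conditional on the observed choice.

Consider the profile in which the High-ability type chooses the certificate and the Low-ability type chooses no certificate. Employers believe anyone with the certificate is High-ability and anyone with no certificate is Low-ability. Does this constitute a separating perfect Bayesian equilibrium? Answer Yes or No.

Under these beliefs, the certificate earns wage 22 and no certificate earns wage 14.
High-ability: the certificate nets 22 − 1 = 21; no certificate nets 14. High-ability prefers the certificate.
Low-ability: the certificate nets 22 − 5 = 17; no certificate nets 14. Low-ability would deviate to the certificate.
Low-ability has a profitable deviation, so the profile is not an equilibrium.

No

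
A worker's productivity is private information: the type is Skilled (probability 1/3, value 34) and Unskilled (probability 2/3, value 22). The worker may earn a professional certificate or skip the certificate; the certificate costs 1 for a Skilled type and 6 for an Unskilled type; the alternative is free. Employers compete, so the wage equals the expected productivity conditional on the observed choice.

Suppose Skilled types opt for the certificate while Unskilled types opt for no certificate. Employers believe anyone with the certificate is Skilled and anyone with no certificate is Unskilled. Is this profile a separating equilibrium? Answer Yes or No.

No

Under these beliefs, the certificate earns wage 34 and no certificate earns wage 22.
Skilled: the certificate nets 34 − 1 = 33; no certificate nets 22. Skilled prefers the certificate.
Unskilled: the certificate nets 34 − 6 = 28; no certificate nets 22. Unskilled would deviate to the certificate.
Unskilled has a profitable deviation, so the profile is not an equilibrium.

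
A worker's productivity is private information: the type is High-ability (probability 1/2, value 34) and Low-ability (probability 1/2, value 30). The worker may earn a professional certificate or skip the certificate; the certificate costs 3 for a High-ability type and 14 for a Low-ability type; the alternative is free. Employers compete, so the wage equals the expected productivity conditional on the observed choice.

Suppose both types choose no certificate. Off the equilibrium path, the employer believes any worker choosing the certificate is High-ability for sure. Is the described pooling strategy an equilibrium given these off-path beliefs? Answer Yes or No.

Yes

On path, the employer holds the prior and pays 1/2·34 + 1/2·30 = 32. Off path (the certificate), believing High-ability, it pays 34.
High-ability: no certificate nets 32; the certificate nets 34 − 3 = 31. High-ability stays.
Low-ability: no certificate nets 32; the certificate nets 34 − 14 = 20. Low-ability stays.
No type deviates, so pooling is sustained.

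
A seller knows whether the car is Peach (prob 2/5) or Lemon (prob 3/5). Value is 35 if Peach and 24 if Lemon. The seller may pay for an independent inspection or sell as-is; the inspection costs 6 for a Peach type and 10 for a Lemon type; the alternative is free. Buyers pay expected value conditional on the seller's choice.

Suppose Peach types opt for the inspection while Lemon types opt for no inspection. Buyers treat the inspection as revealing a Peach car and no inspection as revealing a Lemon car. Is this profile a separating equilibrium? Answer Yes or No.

No

Under these beliefs, the inspection earns price 35 and no inspection earns price 24.
Peach: the inspection nets 35 − 6 = 29; no inspection nets 24. Peach prefers the inspection.
Lemon: the inspection nets 35 − 10 = 25; no inspection nets 24. Lemon would deviate to the inspection.
Lemon has a profitable deviation, so the profile is not an equilibrium.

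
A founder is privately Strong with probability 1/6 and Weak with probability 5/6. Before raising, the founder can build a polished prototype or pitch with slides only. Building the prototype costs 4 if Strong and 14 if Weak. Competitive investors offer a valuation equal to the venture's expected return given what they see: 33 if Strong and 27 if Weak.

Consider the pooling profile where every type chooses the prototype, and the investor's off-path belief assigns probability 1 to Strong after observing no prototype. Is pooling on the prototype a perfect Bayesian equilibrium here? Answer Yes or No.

On path, the investor holds the prior and pays 1/6·33 + 5/6·27 = 28. Off path (no prototype), believing Strong, it pays 33.
Strong: the prototype nets 28 − 4 = 24; no prototype nets 33. Strong would deviate.
Weak: the prototype nets 28 − 14 = 14; no prototype nets 33. Weak would deviate.
A type deviates, so pooling fails.

No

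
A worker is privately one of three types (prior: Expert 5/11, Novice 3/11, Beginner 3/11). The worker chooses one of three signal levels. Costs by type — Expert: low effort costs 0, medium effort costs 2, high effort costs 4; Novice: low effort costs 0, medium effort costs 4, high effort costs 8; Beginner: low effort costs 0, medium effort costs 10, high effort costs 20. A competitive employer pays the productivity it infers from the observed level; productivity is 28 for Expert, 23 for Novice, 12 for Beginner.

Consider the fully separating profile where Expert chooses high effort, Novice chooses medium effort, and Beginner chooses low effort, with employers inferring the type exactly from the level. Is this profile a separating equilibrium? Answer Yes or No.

Separating wages: high effort → 28, medium effort → 23, low effort → 12.
Expert (assigned high effort): low effort: 12 − 0 = 12; medium effort: 23 − 2 = 21; high effort: 28 − 4 = 24. Expert stays.
Novice (assigned medium effort): low effort: 12 − 0 = 12; medium effort: 23 − 4 = 19; high effort: 28 − 8 = 20. Novice prefers high effort.
Beginner (assigned low effort): low effort: 12 − 0 = 12; medium effort: 23 − 10 = 13; high effort: 28 − 20 = 8. Beginner prefers medium effort.
At least one type deviates; the separating profile fails.

No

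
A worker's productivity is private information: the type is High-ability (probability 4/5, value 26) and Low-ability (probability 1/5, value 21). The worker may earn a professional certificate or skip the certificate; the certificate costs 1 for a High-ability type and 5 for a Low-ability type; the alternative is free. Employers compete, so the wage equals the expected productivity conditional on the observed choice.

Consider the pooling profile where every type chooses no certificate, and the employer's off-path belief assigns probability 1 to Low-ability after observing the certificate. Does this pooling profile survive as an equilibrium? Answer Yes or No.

On path, the employer holds the prior and pays 4/5·26 + 1/5·21 = 25. Off path (the certificate), believing Low-ability, it pays 21.
High-ability: no certificate nets 25; the certificate nets 21 − 1 = 20. High-ability stays.
Low-ability: no certificate nets 25; the certificate nets 21 − 5 = 16. Low-ability stays.
No type deviates, so pooling is sustained.

Yes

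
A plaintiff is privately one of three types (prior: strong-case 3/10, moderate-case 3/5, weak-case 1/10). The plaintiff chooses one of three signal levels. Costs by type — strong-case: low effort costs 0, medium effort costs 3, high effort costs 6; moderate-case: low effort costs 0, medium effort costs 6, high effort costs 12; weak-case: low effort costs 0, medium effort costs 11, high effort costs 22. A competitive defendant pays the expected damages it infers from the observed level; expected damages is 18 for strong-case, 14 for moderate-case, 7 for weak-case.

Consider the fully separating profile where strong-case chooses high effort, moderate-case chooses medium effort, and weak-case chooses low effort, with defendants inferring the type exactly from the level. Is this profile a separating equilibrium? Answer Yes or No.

Yes

Separating settlements: high effort → 18, medium effort → 14, low effort → 7.
strong-case (assigned high effort): low effort: 7 − 0 = 7; medium effort: 14 − 3 = 11; high effort: 18 − 6 = 12. strong-case stays.
moderate-case (assigned medium effort): low effort: 7 − 0 = 7; medium effort: 14 − 6 = 8; high effort: 18 − 12 = 6. moderate-case stays.
weak-case (assigned low effort): low effort: 7 − 0 = 7; medium effort: 14 − 11 = 3; high effort: 18 − 22 = -4. weak-case stays.
Every type prefers its assigned level; separation holds.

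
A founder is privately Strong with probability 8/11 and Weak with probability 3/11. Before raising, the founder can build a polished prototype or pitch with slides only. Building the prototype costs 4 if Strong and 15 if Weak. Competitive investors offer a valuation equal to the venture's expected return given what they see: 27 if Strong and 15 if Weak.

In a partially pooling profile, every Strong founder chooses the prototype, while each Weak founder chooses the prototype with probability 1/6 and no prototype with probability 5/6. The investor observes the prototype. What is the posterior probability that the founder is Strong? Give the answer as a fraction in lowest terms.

16/17

P(the prototype) = (8/11)·1 + (3/11)·(1/6) = 17/22.
By Bayes' rule, P(Strong | the prototype) = (8/11) / (17/22) = 16/17.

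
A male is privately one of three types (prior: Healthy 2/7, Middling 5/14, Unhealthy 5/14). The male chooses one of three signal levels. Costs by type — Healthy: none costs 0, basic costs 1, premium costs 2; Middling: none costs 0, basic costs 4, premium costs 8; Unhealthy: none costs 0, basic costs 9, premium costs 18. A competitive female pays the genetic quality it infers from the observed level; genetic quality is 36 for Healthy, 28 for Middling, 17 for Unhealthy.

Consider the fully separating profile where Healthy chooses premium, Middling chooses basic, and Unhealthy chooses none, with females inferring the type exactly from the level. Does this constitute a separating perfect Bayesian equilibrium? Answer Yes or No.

Separating mating payoffs: premium → 36, basic → 28, none → 17.
Healthy (assigned premium): none: 17 − 0 = 17; basic: 28 − 1 = 27; premium: 36 − 2 = 34. Healthy stays.
Middling (assigned basic): none: 17 − 0 = 17; basic: 28 − 4 = 24; premium: 36 − 8 = 28. Middling prefers premium.
Unhealthy (assigned none): none: 17 − 0 = 17; basic: 28 − 9 = 19; premium: 36 − 18 = 18. Unhealthy prefers basic.
At least one type deviates; the separating profile fails.

No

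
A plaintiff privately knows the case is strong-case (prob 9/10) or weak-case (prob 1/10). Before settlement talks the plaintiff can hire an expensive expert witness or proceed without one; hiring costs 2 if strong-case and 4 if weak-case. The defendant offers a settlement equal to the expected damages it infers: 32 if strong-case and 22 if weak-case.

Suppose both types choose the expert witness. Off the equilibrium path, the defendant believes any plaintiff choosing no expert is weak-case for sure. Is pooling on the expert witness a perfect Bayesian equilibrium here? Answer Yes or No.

Yes

On path, the defendant holds the prior and pays 9/10·32 + 1/10·22 = 31. Off path (no expert), believing weak-case, it pays 22.
strong-case: the expert witness nets 31 − 2 = 29; no expert nets 22. strong-case stays.
weak-case: the expert witness nets 31 − 4 = 27; no expert nets 22. weak-case stays.
No type deviates, so pooling is sustained.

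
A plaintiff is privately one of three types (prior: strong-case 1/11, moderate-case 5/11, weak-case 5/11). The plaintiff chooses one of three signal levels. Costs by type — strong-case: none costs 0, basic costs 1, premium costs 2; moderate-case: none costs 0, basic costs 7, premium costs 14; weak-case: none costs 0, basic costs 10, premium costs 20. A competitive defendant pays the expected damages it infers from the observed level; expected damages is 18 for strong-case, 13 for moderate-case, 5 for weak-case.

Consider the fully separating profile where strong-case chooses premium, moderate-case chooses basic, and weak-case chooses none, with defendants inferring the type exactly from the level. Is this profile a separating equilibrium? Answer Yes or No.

Yes

Separating settlements: premium → 18, basic → 13, none → 5.
strong-case (assigned premium): none: 5 − 0 = 5; basic: 13 − 1 = 12; premium: 18 − 2 = 16. strong-case stays.
moderate-case (assigned basic): none: 5 − 0 = 5; basic: 13 − 7 = 6; premium: 18 − 14 = 4. moderate-case stays.
weak-case (assigned none): none: 5 − 0 = 5; basic: 13 − 10 = 3; premium: 18 − 20 = -2. weak-case stays.
Every type prefers its assigned level; separation holds.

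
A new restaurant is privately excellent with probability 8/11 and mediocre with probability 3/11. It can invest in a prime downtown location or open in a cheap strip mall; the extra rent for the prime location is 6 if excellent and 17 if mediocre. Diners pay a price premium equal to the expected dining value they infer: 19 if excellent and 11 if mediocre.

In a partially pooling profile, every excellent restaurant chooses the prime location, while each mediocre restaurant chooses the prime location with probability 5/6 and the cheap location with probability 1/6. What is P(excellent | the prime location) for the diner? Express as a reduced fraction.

16/21

P(the prime location) = (8/11)·1 + (3/11)·(5/6) = 21/22.
By Bayes' rule, P(excellent | the prime location) = (8/11) / (21/22) = 16/21.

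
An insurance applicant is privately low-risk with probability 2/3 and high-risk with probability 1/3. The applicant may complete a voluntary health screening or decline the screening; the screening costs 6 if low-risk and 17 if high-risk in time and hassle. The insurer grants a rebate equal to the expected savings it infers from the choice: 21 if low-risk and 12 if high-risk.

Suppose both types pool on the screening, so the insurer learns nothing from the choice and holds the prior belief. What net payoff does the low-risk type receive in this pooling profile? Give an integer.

Pooled rebate = 2/3·21 + 1/3·12 = 18.
low-risk pays cost 6 for the screening, so net payoff = 18 − 6 = 12.

12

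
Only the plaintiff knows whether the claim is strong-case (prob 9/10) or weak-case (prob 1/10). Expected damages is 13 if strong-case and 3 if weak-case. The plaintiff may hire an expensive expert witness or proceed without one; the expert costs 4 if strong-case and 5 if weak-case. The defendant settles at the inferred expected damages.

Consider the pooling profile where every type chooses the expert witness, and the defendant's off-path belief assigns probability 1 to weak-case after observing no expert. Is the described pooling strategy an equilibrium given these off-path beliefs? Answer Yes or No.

On path, the defendant holds the prior and pays 9/10·13 + 1/10·3 = 12. Off path (no expert), believing weak-case, it pays 3.
strong-case: the expert witness nets 12 − 4 = 8; no expert nets 3. strong-case stays.
weak-case: the expert witness nets 12 − 5 = 7; no expert nets 3. weak-case stays.
No type deviates, so pooling is sustained.

Yes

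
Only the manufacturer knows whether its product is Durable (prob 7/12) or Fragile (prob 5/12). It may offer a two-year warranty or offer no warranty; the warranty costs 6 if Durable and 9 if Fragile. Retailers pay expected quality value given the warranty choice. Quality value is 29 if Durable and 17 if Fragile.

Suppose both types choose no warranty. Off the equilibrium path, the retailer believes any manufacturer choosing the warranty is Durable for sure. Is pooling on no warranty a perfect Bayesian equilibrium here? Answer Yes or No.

On path, the retailer holds the prior and pays 7/12·29 + 5/12·17 = 24. Off path (the warranty), believing Durable, it pays 29.
Durable: no warranty nets 24; the warranty nets 29 − 6 = 23. Durable stays.
Fragile: no warranty nets 24; the warranty nets 29 − 9 = 20. Fragile stays.
No type deviates, so pooling is sustained.

Yes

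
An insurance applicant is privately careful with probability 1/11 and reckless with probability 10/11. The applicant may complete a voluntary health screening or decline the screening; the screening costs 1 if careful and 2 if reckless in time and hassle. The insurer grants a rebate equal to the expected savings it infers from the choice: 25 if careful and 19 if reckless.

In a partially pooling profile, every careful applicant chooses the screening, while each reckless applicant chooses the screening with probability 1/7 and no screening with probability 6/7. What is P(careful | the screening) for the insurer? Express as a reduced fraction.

P(the screening) = (1/11)·1 + (10/11)·(1/7) = 17/77.
By Bayes' rule, P(careful | the screening) = (1/11) / (17/77) = 7/17.

7/17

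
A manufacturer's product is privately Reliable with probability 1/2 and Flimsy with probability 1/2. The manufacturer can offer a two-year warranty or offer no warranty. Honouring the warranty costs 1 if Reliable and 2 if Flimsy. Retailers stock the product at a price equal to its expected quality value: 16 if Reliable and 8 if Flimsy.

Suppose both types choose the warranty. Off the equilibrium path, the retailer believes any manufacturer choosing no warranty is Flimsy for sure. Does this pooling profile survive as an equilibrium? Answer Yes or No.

Yes

On path, the retailer holds the prior and pays 1/2·16 + 1/2·8 = 12. Off path (no warranty), believing Flimsy, it pays 8.
Reliable: the warranty nets 12 − 1 = 11; no warranty nets 8. Reliable stays.
Flimsy: the warranty nets 12 − 2 = 10; no warranty nets 8. Flimsy stays.
No type deviates, so pooling is sustained.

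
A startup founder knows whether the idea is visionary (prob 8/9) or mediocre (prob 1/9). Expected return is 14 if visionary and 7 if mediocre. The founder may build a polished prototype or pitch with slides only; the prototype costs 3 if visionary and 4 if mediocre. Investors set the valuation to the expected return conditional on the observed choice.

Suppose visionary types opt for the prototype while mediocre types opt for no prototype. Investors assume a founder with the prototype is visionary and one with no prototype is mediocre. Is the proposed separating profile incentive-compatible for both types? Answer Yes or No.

Under these beliefs, the prototype earns valuation 14 and no prototype earns valuation 7.
visionary: the prototype nets 14 − 3 = 11; no prototype nets 7. visionary prefers the prototype.
mediocre: the prototype nets 14 − 4 = 10; no prototype nets 7. mediocre would deviate to the prototype.
mediocre has a profitable deviation, so the profile is not an equilibrium.

No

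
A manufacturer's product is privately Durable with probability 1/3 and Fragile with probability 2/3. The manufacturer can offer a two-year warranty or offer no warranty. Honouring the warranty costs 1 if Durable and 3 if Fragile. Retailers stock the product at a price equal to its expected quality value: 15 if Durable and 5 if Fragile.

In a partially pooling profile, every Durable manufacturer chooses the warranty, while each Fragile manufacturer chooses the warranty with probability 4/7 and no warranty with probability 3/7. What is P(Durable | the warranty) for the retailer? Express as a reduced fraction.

7/15

P(the warranty) = (1/3)·1 + (2/3)·(4/7) = 5/7.
By Bayes' rule, P(Durable | the warranty) = (1/3) / (5/7) = 7/15.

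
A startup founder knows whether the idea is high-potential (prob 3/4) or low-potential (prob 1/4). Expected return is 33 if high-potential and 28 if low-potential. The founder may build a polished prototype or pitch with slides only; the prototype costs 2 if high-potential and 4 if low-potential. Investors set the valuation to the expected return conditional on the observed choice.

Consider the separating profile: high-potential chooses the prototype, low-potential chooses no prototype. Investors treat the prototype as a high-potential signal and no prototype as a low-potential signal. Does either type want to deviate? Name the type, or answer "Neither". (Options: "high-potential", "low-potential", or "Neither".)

The prototype pays 33; no prototype pays 28.
high-potential: assigned the prototype, nets 33 − 2 = 31; deviating to no prototype nets 28.
low-potential: assigned no prototype, nets 28; deviating to the prototype nets 33 − 4 = 29.
The low-potential type gains 1 by deviating.

low-potential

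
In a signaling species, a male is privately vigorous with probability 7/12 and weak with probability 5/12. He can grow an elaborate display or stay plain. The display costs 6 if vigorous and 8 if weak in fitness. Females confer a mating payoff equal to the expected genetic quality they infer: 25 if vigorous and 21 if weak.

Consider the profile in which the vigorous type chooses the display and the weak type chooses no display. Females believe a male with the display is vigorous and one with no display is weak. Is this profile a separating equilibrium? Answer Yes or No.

No

Under these beliefs, the display earns mating payoff 25 and no display earns mating payoff 21.
vigorous: the display nets 25 − 6 = 19; no display nets 21. vigorous would deviate to no display.
weak: the display nets 25 − 8 = 17; no display nets 21. weak prefers no display.
vigorous has a profitable deviation, so the profile is not an equilibrium.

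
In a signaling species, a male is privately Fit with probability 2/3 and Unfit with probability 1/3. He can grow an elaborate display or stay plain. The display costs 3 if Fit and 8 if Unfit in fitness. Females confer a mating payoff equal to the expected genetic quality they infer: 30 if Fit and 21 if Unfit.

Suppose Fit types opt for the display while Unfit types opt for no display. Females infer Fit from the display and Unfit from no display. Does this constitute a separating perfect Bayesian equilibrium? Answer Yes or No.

Under these beliefs, the display earns mating payoff 30 and no display earns mating payoff 21.
Fit: the display nets 30 − 3 = 27; no display nets 21. Fit prefers the display.
Unfit: the display nets 30 − 8 = 22; no display nets 21. Unfit would deviate to the display.
Unfit has a profitable deviation, so the profile is not an equilibrium.

No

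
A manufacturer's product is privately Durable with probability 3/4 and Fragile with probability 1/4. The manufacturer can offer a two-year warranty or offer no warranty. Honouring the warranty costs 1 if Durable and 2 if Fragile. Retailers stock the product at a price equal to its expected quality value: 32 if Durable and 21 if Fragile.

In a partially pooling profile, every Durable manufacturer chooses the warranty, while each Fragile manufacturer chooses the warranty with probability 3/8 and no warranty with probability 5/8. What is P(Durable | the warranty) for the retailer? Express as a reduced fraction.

8/9

P(the warranty) = (3/4)·1 + (1/4)·(3/8) = 27/32.
By Bayes' rule, P(Durable | the warranty) = (3/4) / (27/32) = 8/9.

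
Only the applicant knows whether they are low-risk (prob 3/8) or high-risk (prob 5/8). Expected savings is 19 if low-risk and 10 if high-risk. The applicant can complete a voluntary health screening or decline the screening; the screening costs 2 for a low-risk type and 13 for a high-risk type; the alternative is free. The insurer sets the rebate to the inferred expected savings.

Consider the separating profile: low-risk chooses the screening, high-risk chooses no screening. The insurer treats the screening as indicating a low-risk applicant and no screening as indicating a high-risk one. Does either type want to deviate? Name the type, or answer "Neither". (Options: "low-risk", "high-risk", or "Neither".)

The screening pays 19; no screening pays 10.
low-risk: assigned the screening, nets 19 − 2 = 17; deviating to no screening nets 10.
high-risk: assigned no screening, nets 10; deviating to the screening nets 19 − 13 = 6.
Both types strictly prefer their assigned action; no profitable deviation.

Neither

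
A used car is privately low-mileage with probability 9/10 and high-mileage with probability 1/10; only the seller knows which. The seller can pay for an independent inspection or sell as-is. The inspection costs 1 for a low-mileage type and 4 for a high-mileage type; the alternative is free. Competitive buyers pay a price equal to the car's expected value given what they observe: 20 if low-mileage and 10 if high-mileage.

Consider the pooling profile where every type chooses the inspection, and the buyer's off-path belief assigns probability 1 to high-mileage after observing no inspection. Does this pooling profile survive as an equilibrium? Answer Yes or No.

Yes

On path, the buyer holds the prior and pays 9/10·20 + 1/10·10 = 19. Off path (no inspection), believing high-mileage, it pays 10.
low-mileage: the inspection nets 19 − 1 = 18; no inspection nets 10. low-mileage stays.
high-mileage: the inspection nets 19 − 4 = 15; no inspection nets 10. high-mileage stays.
No type deviates, so pooling is sustained.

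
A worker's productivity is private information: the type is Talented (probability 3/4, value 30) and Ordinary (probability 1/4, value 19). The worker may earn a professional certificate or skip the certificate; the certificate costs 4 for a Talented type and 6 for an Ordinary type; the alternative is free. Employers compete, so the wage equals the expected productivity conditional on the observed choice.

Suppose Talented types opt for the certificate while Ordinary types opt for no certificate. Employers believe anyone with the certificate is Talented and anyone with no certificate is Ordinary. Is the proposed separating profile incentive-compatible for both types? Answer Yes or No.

Under these beliefs, the certificate earns wage 30 and no certificate earns wage 19.
Talented: the certificate nets 30 − 4 = 26; no certificate nets 19. Talented prefers the certificate.
Ordinary: the certificate nets 30 − 6 = 24; no certificate nets 19. Ordinary would deviate to the certificate.
Ordinary has a profitable deviation, so the profile is not an equilibrium.

No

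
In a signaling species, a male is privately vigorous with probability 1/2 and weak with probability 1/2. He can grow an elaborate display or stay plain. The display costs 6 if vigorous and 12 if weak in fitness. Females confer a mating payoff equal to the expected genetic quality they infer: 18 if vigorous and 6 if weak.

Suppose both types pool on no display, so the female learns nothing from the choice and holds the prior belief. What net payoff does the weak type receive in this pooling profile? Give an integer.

12

Pooled mating payoff = 1/2·18 + 1/2·6 = 12.
weak pays no cost for no display, so net payoff = 12.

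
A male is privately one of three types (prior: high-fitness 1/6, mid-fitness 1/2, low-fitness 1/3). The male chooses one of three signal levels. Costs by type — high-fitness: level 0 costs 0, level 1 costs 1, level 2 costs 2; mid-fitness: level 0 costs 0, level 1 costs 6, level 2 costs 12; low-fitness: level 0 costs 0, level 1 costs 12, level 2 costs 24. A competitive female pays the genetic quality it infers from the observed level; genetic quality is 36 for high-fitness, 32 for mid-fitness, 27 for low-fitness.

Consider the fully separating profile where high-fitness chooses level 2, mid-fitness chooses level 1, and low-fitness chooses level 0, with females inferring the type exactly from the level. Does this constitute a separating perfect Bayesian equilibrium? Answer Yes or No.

No

Separating mating payoffs: level 2 → 36, level 1 → 32, level 0 → 27.
high-fitness (assigned level 2): level 0: 27 − 0 = 27; level 1: 32 − 1 = 31; level 2: 36 − 2 = 34. high-fitness stays.
mid-fitness (assigned level 1): level 0: 27 − 0 = 27; level 1: 32 − 6 = 26; level 2: 36 − 12 = 24. mid-fitness prefers level 0.
low-fitness (assigned level 0): level 0: 27 − 0 = 27; level 1: 32 − 12 = 20; level 2: 36 − 24 = 12. low-fitness stays.
At least one type deviates; the separating profile fails.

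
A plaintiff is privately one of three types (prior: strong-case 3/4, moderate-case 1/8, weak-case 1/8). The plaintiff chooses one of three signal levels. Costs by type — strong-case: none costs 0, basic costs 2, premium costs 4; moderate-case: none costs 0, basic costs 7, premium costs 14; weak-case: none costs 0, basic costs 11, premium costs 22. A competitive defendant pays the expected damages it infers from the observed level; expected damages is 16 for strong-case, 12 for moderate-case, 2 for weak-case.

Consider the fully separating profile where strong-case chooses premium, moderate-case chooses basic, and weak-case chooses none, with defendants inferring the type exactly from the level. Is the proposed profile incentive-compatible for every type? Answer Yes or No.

Yes

Separating settlements: premium → 16, basic → 12, none → 2.
strong-case (assigned premium): none: 2 − 0 = 2; basic: 12 − 2 = 10; premium: 16 − 4 = 12. strong-case stays.
moderate-case (assigned basic): none: 2 − 0 = 2; basic: 12 − 7 = 5; premium: 16 − 14 = 2. moderate-case stays.
weak-case (assigned none): none: 2 − 0 = 2; basic: 12 − 11 = 1; premium: 16 − 22 = -6. weak-case stays.
Every type prefers its assigned level; separation holds.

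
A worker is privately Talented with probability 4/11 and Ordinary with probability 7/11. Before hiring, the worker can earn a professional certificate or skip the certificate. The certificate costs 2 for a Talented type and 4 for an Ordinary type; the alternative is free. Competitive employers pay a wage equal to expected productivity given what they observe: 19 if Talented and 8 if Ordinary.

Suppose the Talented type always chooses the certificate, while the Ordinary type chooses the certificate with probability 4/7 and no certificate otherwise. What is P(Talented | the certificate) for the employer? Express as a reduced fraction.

P(the certificate) = (4/11)·1 + (7/11)·(4/7) = 8/11.
By Bayes' rule, P(Talented | the certificate) = (4/11) / (8/11) = 1/2.

1/2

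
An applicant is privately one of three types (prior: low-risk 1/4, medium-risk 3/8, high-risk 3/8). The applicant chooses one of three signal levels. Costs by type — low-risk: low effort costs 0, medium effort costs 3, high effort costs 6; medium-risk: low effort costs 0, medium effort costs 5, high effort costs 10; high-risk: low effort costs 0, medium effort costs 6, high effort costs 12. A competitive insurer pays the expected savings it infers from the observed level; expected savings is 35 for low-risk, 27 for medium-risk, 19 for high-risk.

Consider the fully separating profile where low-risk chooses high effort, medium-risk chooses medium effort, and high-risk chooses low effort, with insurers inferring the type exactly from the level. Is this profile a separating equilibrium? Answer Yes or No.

No

Separating rebates: high effort → 35, medium effort → 27, low effort → 19.
low-risk (assigned high effort): low effort: 19 − 0 = 19; medium effort: 27 − 3 = 24; high effort: 35 − 6 = 29. low-risk stays.
medium-risk (assigned medium effort): low effort: 19 − 0 = 19; medium effort: 27 − 5 = 22; high effort: 35 − 10 = 25. medium-risk prefers high effort.
high-risk (assigned low effort): low effort: 19 − 0 = 19; medium effort: 27 − 6 = 21; high effort: 35 − 12 = 23. high-risk prefers high effort.
At least one type deviates; the separating profile fails.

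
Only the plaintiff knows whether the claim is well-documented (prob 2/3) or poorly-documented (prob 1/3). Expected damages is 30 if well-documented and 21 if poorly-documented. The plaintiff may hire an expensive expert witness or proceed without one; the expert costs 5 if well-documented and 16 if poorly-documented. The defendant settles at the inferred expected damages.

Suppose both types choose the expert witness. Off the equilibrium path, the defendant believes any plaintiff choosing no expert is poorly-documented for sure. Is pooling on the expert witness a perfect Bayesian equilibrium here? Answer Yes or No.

No

On path, the defendant holds the prior and pays 2/3·30 + 1/3·21 = 27. Off path (no expert), believing poorly-documented, it pays 21.
well-documented: the expert witness nets 27 − 5 = 22; no expert nets 21. well-documented stays.
poorly-documented: the expert witness nets 27 − 16 = 11; no expert nets 21. poorly-documented would deviate.
A type deviates, so pooling fails.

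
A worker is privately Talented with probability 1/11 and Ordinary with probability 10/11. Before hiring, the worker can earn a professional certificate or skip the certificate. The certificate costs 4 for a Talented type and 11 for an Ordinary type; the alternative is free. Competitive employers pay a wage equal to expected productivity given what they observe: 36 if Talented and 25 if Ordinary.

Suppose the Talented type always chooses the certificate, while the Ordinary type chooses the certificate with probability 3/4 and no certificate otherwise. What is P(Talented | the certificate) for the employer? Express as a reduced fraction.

2/17

P(the certificate) = (1/11)·1 + (10/11)·(3/4) = 17/22.
By Bayes' rule, P(Talented | the certificate) = (1/11) / (17/22) = 2/17.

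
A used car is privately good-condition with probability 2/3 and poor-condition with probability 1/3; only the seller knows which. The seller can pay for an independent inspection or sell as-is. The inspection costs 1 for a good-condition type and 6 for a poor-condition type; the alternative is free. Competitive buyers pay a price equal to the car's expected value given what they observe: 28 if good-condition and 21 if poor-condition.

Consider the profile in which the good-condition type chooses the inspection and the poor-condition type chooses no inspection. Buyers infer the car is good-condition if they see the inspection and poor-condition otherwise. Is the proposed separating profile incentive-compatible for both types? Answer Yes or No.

Under these beliefs, the inspection earns price 28 and no inspection earns price 21.
good-condition: the inspection nets 28 − 1 = 27; no inspection nets 21. good-condition prefers the inspection.
poor-condition: the inspection nets 28 − 6 = 22; no inspection nets 21. poor-condition would deviate to the inspection.
poor-condition has a profitable deviation, so the profile is not an equilibrium.

No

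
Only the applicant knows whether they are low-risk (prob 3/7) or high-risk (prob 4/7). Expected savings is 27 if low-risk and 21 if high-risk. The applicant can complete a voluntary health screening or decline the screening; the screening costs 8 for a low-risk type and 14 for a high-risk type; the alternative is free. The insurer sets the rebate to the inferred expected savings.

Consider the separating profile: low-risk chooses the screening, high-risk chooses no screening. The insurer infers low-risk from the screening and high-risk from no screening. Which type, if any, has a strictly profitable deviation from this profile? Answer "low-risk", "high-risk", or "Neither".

low-risk

The screening pays 27; no screening pays 21.
low-risk: assigned the screening, nets 27 − 8 = 19; deviating to no screening nets 21.
high-risk: assigned no screening, nets 21; deviating to the screening nets 27 − 14 = 13.
The low-risk type gains 2 by deviating.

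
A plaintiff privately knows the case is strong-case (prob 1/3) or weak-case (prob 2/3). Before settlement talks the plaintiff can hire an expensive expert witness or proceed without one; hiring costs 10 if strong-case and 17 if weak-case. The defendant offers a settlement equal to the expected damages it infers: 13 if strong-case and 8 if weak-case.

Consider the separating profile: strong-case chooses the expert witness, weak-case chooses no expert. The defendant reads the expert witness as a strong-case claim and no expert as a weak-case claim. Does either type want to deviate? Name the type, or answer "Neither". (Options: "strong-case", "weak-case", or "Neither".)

strong-case

The expert witness pays 13; no expert pays 8.
strong-case: assigned the expert witness, nets 13 − 10 = 3; deviating to no expert nets 8.
weak-case: assigned no expert, nets 8; deviating to the expert witness nets 13 − 17 = -4.
The strong-case type gains 5 by deviating.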